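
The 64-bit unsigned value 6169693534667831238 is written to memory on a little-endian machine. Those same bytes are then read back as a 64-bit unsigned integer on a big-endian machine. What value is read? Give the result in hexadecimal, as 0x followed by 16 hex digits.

0xC677E6D294279F55

6169693534667831238 in 64-bit hexadecimal is 0x559F2794D2E677C6.
Stored little-endian, the bytes at ascending addresses are C6 77 E6 D2 94 27 9F 55.
Read back as big-endian, the last byte is least significant, giving 0xC677E6D294279F55.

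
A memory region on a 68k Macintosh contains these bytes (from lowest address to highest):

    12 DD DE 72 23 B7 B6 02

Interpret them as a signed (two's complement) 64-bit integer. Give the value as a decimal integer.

1359487244342638082

Big-endian: lowest address holds the most-significant byte.
The bytes are already most-significant first: 0x12DDDE7223B7B602.
0x12DDDE7223B7B602 = 1359487244342638082.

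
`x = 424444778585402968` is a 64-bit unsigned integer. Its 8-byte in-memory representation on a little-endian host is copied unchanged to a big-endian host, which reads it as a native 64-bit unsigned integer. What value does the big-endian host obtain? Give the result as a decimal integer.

424444778585402968 in 64-bit hexadecimal is 0x05E3EE46FE5A2E58.
Stored little-endian, the bytes at ascending addresses are 58 2E 5A FE 46 EE E3 05.
Read back as big-endian, the last byte is least significant, giving 0x582E5AFE46EEE305.
0x582E5AFE46EEE305 = 6354116172424602373.

6354116172424602373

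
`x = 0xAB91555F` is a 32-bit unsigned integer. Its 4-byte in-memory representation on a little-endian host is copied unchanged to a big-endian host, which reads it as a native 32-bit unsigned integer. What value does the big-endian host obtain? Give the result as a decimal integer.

1599443371

Stored little-endian, the bytes at ascending addresses are 5F 55 91 AB.
Read back as big-endian, the last byte is least significant, giving 0x5F5591AB.
0x5F5591AB = 1599443371.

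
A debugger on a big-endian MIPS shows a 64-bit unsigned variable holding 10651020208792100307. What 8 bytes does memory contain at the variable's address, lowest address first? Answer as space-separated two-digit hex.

10651020208792100307 in hexadecimal, padded to 64 bits, is 0x93D00672C88F5DD3.
Split into bytes (most-significant first): 93 D0 06 72 C8 8F 5D D3.
Big-endian: lowest address holds the most-significant byte.
So the memory order matches the most-significant-first order: 93 D0 06 72 C8 8F 5D D3.

93 D0 06 72 C8 8F 5D D3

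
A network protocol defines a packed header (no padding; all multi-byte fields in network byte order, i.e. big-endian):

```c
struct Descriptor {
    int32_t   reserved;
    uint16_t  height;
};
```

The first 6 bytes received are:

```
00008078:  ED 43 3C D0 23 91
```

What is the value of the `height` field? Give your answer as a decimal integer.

9105

`height` follows `reserved` (4 bytes), so it starts at byte offset 4 and occupies 2 bytes.
Bytes at offsets 4..5: 23 91.
In big-endian order the high byte comes first in memory.
The bytes are already most-significant first: 0x2391.
0x2391 = 9105.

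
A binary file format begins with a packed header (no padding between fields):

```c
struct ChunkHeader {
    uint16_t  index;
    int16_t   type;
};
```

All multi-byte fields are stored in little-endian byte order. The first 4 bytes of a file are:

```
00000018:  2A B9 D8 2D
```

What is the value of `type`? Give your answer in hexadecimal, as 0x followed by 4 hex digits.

`type` follows `index` (2 bytes), so it starts at byte offset 2 and occupies 2 bytes.
Bytes at offsets 2..3: D8 2D.
Little-endian stores the least-significant byte at the lowest address.
Reassemble most-significant byte first: 2D D8 → 0x2DD8.

0x2DD8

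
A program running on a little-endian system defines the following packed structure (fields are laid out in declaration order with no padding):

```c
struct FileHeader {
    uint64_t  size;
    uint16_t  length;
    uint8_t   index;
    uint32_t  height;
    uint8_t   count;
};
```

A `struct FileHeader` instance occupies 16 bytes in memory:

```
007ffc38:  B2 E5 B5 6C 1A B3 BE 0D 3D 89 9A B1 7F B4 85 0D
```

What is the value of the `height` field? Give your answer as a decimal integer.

`height` follows `size` (8 B), `length` (2 B), `index` (1 B), so it starts at offset 8 + 2 + 1 = 11 and occupies 4 bytes.
Bytes at offsets 11..14: B1 7F B4 85.
Little-endian: lowest address holds the least-significant byte.
Reassemble most-significant byte first: 85 B4 7F B1 → 0x85B47FB1.
0x85B47FB1 = 2243198897.

2243198897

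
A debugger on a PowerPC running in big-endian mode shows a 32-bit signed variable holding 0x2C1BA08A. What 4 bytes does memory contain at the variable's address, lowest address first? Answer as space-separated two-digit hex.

2C 1B A0 8A

Split into bytes (most-significant first): 2C 1B A0 8A.
Big-endian stores the most-significant byte at the lowest address.
So the memory order matches the most-significant-first order: 2C 1B A0 8A.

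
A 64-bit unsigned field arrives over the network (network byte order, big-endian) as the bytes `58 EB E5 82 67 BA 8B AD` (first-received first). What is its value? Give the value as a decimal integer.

6407467243113450413

Big-endian: lowest address holds the most-significant byte.
The bytes are already most-significant first: 0x58EBE58267BA8BAD.
0x58EBE58267BA8BAD = 6407467243113450413.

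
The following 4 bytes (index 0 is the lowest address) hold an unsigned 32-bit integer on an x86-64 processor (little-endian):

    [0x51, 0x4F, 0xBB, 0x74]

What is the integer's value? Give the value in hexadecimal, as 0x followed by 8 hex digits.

Little-endian: lowest address holds the least-significant byte.
Reassemble most-significant byte first: 74 BB 4F 51 → 0x74BB4F51.

0x74BB4F51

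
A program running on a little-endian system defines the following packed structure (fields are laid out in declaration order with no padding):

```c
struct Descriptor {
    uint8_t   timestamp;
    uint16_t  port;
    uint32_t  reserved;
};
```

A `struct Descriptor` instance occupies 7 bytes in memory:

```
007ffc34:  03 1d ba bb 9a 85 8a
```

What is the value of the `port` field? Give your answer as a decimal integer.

`port` follows `timestamp` (1 byte), so it starts at byte offset 1 and occupies 2 bytes.
Bytes at offsets 1..2: 1D BA.
Little-endian: lowest address holds the least-significant byte.
Reassemble most-significant byte first: BA 1D → 0xBA1D.
0xBA1D = 47645.

47645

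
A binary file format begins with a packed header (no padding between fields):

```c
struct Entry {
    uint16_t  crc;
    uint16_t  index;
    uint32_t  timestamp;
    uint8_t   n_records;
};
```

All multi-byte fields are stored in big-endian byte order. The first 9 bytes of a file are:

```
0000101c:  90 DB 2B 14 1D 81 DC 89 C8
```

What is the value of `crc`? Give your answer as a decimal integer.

`crc` is the first field, at byte offset 0, occupying 2 bytes.
Bytes at offsets 0..1: 90 DB.
Big-endian: lowest address holds the most-significant byte.
The bytes are already most-significant first: 0x90DB.
0x90DB = 37083.

37083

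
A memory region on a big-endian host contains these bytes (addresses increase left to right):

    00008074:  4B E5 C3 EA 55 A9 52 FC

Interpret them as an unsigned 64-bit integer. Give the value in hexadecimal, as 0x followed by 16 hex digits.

Big-endian stores the most-significant byte at the lowest address.
The bytes are already most-significant first: 0x4BE5C3EA55A952FC.

0x4BE5C3EA55A952FC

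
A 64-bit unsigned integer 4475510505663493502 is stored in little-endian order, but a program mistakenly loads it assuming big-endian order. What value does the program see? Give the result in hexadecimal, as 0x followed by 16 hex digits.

4475510505663493502 in 64-bit hexadecimal is 0x3E1C3517B699F57E.
Stored little-endian, the bytes at ascending addresses are 7E F5 99 B6 17 35 1C 3E.
Read back as big-endian, the last byte is least significant, giving 0x7EF599B617351C3E.

0x7EF599B617351C3E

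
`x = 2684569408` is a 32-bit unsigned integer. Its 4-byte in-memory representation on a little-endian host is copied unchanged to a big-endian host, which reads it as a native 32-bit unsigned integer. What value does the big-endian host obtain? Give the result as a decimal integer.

1078395808

2684569408 in 32-bit hexadecimal is 0xA0034740.
Stored little-endian, the bytes at ascending addresses are 40 47 03 A0.
Read back as big-endian, the last byte is least significant, giving 0x404703A0.
0x404703A0 = 1078395808.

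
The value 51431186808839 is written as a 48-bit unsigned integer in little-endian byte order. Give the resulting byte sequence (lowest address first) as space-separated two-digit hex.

07 C0 9E C1 C6 2E

51431186808839 in hexadecimal, padded to 48 bits, is 0x2EC6C19EC007.
Split into bytes (most-significant first): 2E C6 C1 9E C0 07.
Little-endian: lowest address holds the least-significant byte.
So at ascending addresses the bytes are 07 C0 9E C1 C6 2E.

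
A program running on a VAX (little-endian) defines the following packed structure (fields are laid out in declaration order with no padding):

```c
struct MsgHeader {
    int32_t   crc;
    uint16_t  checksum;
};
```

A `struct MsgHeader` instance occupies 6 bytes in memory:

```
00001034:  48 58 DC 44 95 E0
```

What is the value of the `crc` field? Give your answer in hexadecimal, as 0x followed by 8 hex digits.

0x44DC5848

`crc` is the first field, at byte offset 0, occupying 4 bytes.
Bytes at offsets 0..3: 48 58 DC 44.
Little-endian stores the least-significant byte at the lowest address.
Reassemble most-significant byte first: 44 DC 58 48 → 0x44DC5848.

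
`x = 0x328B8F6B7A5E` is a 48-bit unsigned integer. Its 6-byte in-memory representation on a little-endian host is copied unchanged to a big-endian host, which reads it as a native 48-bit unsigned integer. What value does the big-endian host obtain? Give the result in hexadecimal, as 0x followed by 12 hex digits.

0x5E7A6B8F8B32

Stored little-endian, the bytes at ascending addresses are 5E 7A 6B 8F 8B 32.
Read back as big-endian, the last byte is least significant, giving 0x5E7A6B8F8B32.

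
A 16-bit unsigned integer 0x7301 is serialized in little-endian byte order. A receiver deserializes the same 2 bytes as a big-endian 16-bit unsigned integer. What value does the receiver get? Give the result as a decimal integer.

371

Stored little-endian, the bytes at ascending addresses are 01 73.
Read back as big-endian, the last byte is least significant, giving 0x0173.
0x0173 = 371.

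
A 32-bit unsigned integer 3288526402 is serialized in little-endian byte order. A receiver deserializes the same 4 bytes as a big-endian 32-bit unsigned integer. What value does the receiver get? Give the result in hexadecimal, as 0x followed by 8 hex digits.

3288526402 in 32-bit hexadecimal is 0xC402EE42.
Stored little-endian, the bytes at ascending addresses are 42 EE 02 C4.
Read back as big-endian, the last byte is least significant, giving 0x42EE02C4.

0x42EE02C4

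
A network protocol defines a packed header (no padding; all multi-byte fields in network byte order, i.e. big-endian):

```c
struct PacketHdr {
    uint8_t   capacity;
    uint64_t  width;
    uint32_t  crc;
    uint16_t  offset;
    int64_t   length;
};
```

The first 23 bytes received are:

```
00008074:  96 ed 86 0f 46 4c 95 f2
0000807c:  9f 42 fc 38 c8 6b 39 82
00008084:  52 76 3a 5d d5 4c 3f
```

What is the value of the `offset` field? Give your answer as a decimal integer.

`offset` follows `capacity` (1 B), `width` (8 B), `crc` (4 B), so it starts at offset 1 + 8 + 4 = 13 and occupies 2 bytes.
Bytes at offsets 13..14: 6B 39.
Big-endian stores the most-significant byte at the lowest address.
The bytes are already most-significant first: 0x6B39.
0x6B39 = 27449.

27449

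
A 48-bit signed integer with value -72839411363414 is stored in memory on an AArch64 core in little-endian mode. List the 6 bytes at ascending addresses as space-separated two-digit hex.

AA 91 C2 C0 C0 BD

Two's complement of -72839411363414 in 48 bits: 72839411363414 = 0x423F3F3D6E56; invert → 0xBDC0C0C291A9; add 1 → 0xBDC0C0C291AA.
Split into bytes (most-significant first): BD C0 C0 C2 91 AA.
In little-endian order the low byte comes first in memory.
So at ascending addresses the bytes are AA 91 C2 C0 C0 BD.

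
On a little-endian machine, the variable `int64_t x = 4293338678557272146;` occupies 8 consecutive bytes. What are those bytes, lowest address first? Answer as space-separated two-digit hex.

52 E8 D9 F3 C7 00 95 3B

4293338678557272146 in hexadecimal, padded to 64 bits, is 0x3B9500C7F3D9E852.
Split into bytes (most-significant first): 3B 95 00 C7 F3 D9 E8 52.
Little-endian: lowest address holds the least-significant byte.
So at ascending addresses the bytes are 52 E8 D9 F3 C7 00 95 3B.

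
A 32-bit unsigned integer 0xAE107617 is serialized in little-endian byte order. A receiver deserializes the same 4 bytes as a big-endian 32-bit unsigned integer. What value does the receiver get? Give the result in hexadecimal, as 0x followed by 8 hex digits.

Stored little-endian, the bytes at ascending addresses are 17 76 10 AE.
Read back as big-endian, the last byte is least significant, giving 0x177610AE.

0x177610AE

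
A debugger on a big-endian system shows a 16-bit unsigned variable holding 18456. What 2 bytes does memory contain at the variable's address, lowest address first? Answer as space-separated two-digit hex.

18456 in hexadecimal, padded to 16 bits, is 0x4818.
Split into bytes (most-significant first): 48 18.
Big-endian: lowest address holds the most-significant byte.
So the memory order matches the most-significant-first order: 48 18.

48 18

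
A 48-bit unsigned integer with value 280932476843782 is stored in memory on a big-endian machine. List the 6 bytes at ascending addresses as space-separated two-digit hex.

280932476843782 in hexadecimal, padded to 48 bits, is 0xFF81B07CF706.
Split into bytes (most-significant first): FF 81 B0 7C F7 06.
In big-endian order the high byte comes first in memory.
So the memory order matches the most-significant-first order: FF 81 B0 7C F7 06.

FF 81 B0 7C F7 06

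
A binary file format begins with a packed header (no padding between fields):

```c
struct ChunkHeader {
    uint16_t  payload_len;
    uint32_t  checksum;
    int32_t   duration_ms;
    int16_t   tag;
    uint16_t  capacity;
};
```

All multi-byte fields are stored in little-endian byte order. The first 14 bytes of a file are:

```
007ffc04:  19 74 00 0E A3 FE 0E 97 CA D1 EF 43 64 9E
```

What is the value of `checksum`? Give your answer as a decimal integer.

`checksum` follows `payload_len` (2 bytes), so it starts at byte offset 2 and occupies 4 bytes.
Bytes at offsets 2..5: 00 0E A3 FE.
In little-endian order the low byte comes first in memory.
Reassemble most-significant byte first: FE A3 0E 00 → 0xFEA30E00.
0xFEA30E00 = 4272098816.

4272098816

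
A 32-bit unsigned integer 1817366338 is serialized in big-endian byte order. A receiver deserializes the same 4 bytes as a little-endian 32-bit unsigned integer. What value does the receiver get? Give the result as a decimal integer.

1120883308

1817366338 in 32-bit hexadecimal is 0x6C52CF42.
Stored big-endian, the bytes at ascending addresses are 6C 52 CF 42.
Read back as little-endian, the first byte is least significant, giving 0x42CF526C.
0x42CF526C = 1120883308.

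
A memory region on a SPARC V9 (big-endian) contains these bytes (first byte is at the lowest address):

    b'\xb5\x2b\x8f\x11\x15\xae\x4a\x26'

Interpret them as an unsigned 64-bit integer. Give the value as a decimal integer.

13054685248404474406

Big-endian: lowest address holds the most-significant byte.
The bytes are already most-significant first: 0xB52B8F1115AE4A26.
0xB52B8F1115AE4A26 = 13054685248404474406.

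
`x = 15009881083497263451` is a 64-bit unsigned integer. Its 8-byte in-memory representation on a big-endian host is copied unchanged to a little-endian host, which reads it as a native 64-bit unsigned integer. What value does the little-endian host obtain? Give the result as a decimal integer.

15009881083497263451 in 64-bit hexadecimal is 0xD04DCF51D6B5B15B.
Stored big-endian, the bytes at ascending addresses are D0 4D CF 51 D6 B5 B1 5B.
Read back as little-endian, the first byte is least significant, giving 0x5BB1B5D651CF4DD0.
0x5BB1B5D651CF4DD0 = 6607262060429397456.

6607262060429397456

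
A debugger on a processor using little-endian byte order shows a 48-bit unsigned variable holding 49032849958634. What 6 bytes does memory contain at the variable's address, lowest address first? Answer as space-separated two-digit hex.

EA A6 9A 59 98 2C

49032849958634 in hexadecimal, padded to 48 bits, is 0x2C98599AA6EA.
Split into bytes (most-significant first): 2C 98 59 9A A6 EA.
Little-endian: lowest address holds the least-significant byte.
So at ascending addresses the bytes are EA A6 9A 59 98 2C.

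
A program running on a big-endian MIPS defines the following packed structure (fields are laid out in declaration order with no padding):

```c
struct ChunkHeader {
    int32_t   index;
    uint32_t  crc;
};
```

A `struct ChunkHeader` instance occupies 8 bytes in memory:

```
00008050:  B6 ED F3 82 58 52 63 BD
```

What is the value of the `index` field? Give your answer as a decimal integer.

`index` is the first field, at byte offset 0, occupying 4 bytes.
Bytes at offsets 0..3: B6 ED F3 82.
In big-endian order the high byte comes first in memory.
The bytes are already most-significant first: 0xB6EDF382.
Top bit is set, so as a signed 32-bit value this is 0xB6EDF382 − 2^32 = -1225919614.

-1225919614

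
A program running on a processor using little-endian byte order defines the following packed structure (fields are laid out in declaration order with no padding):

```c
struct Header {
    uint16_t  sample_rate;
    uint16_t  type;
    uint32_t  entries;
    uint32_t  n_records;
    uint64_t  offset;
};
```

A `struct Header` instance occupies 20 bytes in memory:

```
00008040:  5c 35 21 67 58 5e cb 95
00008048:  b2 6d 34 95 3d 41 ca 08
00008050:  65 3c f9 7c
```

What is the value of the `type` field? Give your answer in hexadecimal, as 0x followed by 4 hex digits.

`type` follows `sample_rate` (2 bytes), so it starts at byte offset 2 and occupies 2 bytes.
Bytes at offsets 2..3: 21 67.
In little-endian order the low byte comes first in memory.
Reassemble most-significant byte first: 67 21 → 0x6721.

0x6721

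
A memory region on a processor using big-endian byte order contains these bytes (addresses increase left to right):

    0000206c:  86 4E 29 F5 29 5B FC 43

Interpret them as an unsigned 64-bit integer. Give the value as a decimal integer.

9677718782203395139

In big-endian order the high byte comes first in memory.
The bytes are already most-significant first: 0x864E29F5295BFC43.
0x864E29F5295BFC43 = 9677718782203395139.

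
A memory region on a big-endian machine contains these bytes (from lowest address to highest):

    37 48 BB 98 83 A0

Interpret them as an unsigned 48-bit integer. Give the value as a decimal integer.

60785524507552

Big-endian: lowest address holds the most-significant byte.
The bytes are already most-significant first: 0x3748BB9883A0.
0x3748BB9883A0 = 60785524507552.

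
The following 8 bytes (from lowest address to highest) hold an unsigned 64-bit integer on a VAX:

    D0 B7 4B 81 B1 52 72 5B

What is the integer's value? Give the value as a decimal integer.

Little-endian: lowest address holds the least-significant byte.
Reassemble most-significant byte first: 5B 72 52 B1 81 4B B7 D0 → 0x5B7252B1814BB7D0.
0x5B7252B1814BB7D0 = 6589420127128369104.

6589420127128369104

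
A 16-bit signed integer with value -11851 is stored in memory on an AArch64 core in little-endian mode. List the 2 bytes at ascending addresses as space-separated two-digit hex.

Two's complement of -11851 in 16 bits: 11851 = 0x2E4B; invert → 0xD1B4; add 1 → 0xD1B5.
Split into bytes (most-significant first): D1 B5.
Little-endian: lowest address holds the least-significant byte.
So at ascending addresses the bytes are B5 D1.

B5 D1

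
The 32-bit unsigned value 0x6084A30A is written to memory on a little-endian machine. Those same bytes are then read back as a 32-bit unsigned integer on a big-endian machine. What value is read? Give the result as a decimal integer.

Stored little-endian, the bytes at ascending addresses are 0A A3 84 60.
Read back as big-endian, the last byte is least significant, giving 0x0AA38460.
0x0AA38460 = 178488416.

178488416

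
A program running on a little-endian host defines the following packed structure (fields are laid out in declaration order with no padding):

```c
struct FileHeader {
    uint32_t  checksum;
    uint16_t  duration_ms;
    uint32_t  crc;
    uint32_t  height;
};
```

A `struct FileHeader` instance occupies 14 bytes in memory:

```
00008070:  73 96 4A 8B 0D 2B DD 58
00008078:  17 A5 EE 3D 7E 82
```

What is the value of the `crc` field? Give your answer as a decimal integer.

2769770717

`crc` follows `checksum` (4 B), `duration_ms` (2 B), so it starts at offset 4 + 2 = 6 and occupies 4 bytes.
Bytes at offsets 6..9: DD 58 17 A5.
Little-endian: lowest address holds the least-significant byte.
Reassemble most-significant byte first: A5 17 58 DD → 0xA51758DD.
0xA51758DD = 2769770717.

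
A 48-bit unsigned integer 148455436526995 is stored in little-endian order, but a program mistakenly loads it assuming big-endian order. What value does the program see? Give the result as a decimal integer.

161789538534535

148455436526995 in 48-bit hexadecimal is 0x8704F98F2593.
Stored little-endian, the bytes at ascending addresses are 93 25 8F F9 04 87.
Read back as big-endian, the last byte is least significant, giving 0x93258FF90487.
0x93258FF90487 = 161789538534535.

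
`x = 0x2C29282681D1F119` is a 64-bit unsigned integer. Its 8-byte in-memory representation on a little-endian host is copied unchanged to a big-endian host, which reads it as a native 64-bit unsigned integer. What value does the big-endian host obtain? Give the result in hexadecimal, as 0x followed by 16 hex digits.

0x19F1D1812628292C

Stored little-endian, the bytes at ascending addresses are 19 F1 D1 81 26 28 29 2C.
Read back as big-endian, the last byte is least significant, giving 0x19F1D1812628292C.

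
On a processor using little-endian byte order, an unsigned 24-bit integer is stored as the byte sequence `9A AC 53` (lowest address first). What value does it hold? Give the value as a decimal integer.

5483674

Little-endian: lowest address holds the least-significant byte.
Reassemble most-significant byte first: 53 AC 9A → 0x53AC9A.
0x53AC9A = 5483674.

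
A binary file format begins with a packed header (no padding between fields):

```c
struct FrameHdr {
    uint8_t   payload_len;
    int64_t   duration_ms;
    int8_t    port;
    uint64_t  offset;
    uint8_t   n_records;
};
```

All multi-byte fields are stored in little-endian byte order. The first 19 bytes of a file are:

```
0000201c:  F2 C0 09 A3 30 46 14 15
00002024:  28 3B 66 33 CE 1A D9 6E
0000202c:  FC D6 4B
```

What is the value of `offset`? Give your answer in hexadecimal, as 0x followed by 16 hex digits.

`offset` follows `payload_len` (1 B), `duration_ms` (8 B), `port` (1 B), so it starts at offset 1 + 8 + 1 = 10 and occupies 8 bytes.
Bytes at offsets 10..17: 66 33 CE 1A D9 6E FC D6.
In little-endian order the low byte comes first in memory.
Reassemble most-significant byte first: D6 FC 6E D9 1A CE 33 66 → 0xD6FC6ED91ACE3366.

0xD6FC6ED91ACE3366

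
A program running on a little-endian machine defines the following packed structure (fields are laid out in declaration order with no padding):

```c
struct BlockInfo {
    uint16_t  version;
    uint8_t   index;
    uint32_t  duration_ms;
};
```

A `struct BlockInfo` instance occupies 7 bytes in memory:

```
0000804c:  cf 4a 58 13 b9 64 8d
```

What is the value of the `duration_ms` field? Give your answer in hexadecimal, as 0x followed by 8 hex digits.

`duration_ms` follows `version` (2 B), `index` (1 B), so it starts at offset 2 + 1 = 3 and occupies 4 bytes.
Bytes at offsets 3..6: 13 B9 64 8D.
Little-endian stores the least-significant byte at the lowest address.
Reassemble most-significant byte first: 8D 64 B9 13 → 0x8D64B913.

0x8D64B913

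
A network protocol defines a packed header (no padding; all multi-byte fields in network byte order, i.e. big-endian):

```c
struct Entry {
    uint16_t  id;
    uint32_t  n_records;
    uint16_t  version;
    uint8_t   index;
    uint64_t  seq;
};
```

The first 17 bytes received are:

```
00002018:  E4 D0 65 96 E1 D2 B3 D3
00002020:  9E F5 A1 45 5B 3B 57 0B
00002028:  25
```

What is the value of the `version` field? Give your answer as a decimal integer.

`version` follows `id` (2 B), `n_records` (4 B), so it starts at offset 2 + 4 = 6 and occupies 2 bytes.
Bytes at offsets 6..7: B3 D3.
Big-endian stores the most-significant byte at the lowest address.
The bytes are already most-significant first: 0xB3D3.
0xB3D3 = 46035.

46035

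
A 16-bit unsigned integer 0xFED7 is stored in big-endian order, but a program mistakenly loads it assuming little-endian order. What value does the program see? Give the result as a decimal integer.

Stored big-endian, the bytes at ascending addresses are FE D7.
Read back as little-endian, the first byte is least significant, giving 0xD7FE.
0xD7FE = 55294.

55294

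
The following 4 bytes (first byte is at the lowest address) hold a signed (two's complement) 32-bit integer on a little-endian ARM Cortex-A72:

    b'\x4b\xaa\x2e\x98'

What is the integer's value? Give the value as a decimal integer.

-1741772213

In little-endian order the low byte comes first in memory.
Reassemble most-significant byte first: 98 2E AA 4B → 0x982EAA4B.
Top bit is set, so as a signed 32-bit value this is 0x982EAA4B − 2^32 = -1741772213.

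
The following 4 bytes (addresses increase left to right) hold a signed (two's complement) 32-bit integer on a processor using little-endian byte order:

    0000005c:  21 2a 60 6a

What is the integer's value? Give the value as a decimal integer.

1784687137

In little-endian order the low byte comes first in memory.
Reassemble most-significant byte first: 6A 60 2A 21 → 0x6A602A21.
0x6A602A21 = 1784687137.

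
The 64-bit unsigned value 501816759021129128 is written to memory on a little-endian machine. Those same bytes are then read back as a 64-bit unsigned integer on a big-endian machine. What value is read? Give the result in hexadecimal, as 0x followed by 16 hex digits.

0xA8CDCAFFAECFF606

501816759021129128 in 64-bit hexadecimal is 0x06F6CFAEFFCACDA8.
Stored little-endian, the bytes at ascending addresses are A8 CD CA FF AE CF F6 06.
Read back as big-endian, the last byte is least significant, giving 0xA8CDCAFFAECFF606.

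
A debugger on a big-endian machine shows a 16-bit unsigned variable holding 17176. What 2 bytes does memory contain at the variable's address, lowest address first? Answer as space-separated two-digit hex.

17176 in hexadecimal, padded to 16 bits, is 0x4318.
Split into bytes (most-significant first): 43 18.
Big-endian stores the most-significant byte at the lowest address.
So the memory order matches the most-significant-first order: 43 18.

43 18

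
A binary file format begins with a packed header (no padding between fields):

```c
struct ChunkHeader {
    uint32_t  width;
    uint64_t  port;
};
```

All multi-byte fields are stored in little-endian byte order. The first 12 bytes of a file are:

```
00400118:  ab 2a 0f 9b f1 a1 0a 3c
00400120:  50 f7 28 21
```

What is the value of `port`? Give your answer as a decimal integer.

`port` follows `width` (4 bytes), so it starts at byte offset 4 and occupies 8 bytes.
Bytes at offsets 4..11: F1 A1 0A 3C 50 F7 28 21.
Little-endian: lowest address holds the least-significant byte.
Reassemble most-significant byte first: 21 28 F7 50 3C 0A A1 F1 → 0x2128F7503C0AA1F1.
0x2128F7503C0AA1F1 = 2389431526296822257.

2389431526296822257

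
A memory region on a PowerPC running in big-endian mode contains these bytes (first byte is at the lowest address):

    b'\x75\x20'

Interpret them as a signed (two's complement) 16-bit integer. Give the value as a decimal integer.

Big-endian: lowest address holds the most-significant byte.
The bytes are already most-significant first: 0x7520.
0x7520 = 29984.

29984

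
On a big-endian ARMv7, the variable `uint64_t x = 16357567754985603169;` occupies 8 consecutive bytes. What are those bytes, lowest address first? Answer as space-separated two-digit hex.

E3 01 C1 35 01 4D 00 61

16357567754985603169 in hexadecimal, padded to 64 bits, is 0xE301C135014D0061.
Split into bytes (most-significant first): E3 01 C1 35 01 4D 00 61.
Big-endian stores the most-significant byte at the lowest address.
So the memory order matches the most-significant-first order: E3 01 C1 35 01 4D 00 61.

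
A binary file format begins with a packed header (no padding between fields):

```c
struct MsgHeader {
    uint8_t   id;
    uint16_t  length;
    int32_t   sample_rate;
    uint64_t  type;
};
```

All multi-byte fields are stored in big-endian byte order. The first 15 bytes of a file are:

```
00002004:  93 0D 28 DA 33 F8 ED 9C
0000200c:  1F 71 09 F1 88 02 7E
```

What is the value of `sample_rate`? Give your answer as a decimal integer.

-634128147

`sample_rate` follows `id` (1 B), `length` (2 B), so it starts at offset 1 + 2 = 3 and occupies 4 bytes.
Bytes at offsets 3..6: DA 33 F8 ED.
Big-endian: lowest address holds the most-significant byte.
The bytes are already most-significant first: 0xDA33F8ED.
Top bit is set, so as a signed 32-bit value this is 0xDA33F8ED − 2^32 = -634128147.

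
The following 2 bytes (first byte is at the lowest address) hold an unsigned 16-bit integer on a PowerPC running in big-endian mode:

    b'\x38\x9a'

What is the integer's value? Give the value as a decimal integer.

Big-endian stores the most-significant byte at the lowest address.
The bytes are already most-significant first: 0x389A.
0x389A = 14490.

14490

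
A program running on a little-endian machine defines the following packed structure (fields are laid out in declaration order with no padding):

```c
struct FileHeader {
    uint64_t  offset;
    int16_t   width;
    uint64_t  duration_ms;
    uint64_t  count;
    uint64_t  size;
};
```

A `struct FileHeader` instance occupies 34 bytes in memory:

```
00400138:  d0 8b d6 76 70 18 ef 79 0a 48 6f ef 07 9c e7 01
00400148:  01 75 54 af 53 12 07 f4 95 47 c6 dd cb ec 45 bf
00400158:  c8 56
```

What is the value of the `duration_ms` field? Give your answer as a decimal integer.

`duration_ms` follows `offset` (8 B), `width` (2 B), so it starts at offset 8 + 2 = 10 and occupies 8 bytes.
Bytes at offsets 10..17: 6F EF 07 9C E7 01 01 75.
Little-endian: lowest address holds the least-significant byte.
Reassemble most-significant byte first: 75 01 01 E7 9C 07 EF 6F → 0x750101E79C07EF6F.
0x750101E79C07EF6F = 8431022071681118063.

8431022071681118063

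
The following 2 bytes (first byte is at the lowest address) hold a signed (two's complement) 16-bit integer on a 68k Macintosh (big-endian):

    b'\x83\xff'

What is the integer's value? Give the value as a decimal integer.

-31745

In big-endian order the high byte comes first in memory.
The bytes are already most-significant first: 0x83FF.
Top bit is set, so as a signed 16-bit value this is 0x83FF − 2^16 = -31745.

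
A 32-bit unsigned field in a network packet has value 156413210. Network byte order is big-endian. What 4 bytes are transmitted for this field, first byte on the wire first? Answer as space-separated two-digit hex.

09 52 AD 1A

156413210 in hexadecimal, padded to 32 bits, is 0x0952AD1A.
Split into bytes (most-significant first): 09 52 AD 1A.
Big-endian stores the most-significant byte at the lowest address.
So the memory order matches the most-significant-first order: 09 52 AD 1A.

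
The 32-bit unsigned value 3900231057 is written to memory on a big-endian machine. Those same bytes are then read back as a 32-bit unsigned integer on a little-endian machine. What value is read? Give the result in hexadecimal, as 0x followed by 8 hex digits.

0x91CD78E8

3900231057 in 32-bit hexadecimal is 0xE878CD91.
Stored big-endian, the bytes at ascending addresses are E8 78 CD 91.
Read back as little-endian, the first byte is least significant, giving 0x91CD78E8.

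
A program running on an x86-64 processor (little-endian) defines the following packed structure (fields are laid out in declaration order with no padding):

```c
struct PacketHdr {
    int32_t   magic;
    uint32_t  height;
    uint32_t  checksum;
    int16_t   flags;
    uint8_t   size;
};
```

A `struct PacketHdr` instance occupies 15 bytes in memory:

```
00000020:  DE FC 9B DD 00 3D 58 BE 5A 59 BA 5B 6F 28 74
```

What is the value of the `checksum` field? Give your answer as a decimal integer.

1538939226

`checksum` follows `magic` (4 B), `height` (4 B), so it starts at offset 4 + 4 = 8 and occupies 4 bytes.
Bytes at offsets 8..11: 5A 59 BA 5B.
In little-endian order the low byte comes first in memory.
Reassemble most-significant byte first: 5B BA 59 5A → 0x5BBA595A.
0x5BBA595A = 1538939226.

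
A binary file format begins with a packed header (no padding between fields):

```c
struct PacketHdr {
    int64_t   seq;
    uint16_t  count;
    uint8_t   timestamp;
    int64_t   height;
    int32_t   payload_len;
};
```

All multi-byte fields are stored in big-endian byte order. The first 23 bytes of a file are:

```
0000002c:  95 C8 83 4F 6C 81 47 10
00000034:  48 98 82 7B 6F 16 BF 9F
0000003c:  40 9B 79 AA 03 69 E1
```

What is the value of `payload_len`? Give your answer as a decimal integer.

-1442616863

`payload_len` follows `seq` (8 B), `count` (2 B), `timestamp` (1 B), `height` (8 B), so it starts at offset 8 + 2 + 1 + 8 = 19 and occupies 4 bytes.
Bytes at offsets 19..22: AA 03 69 E1.
In big-endian order the high byte comes first in memory.
The bytes are already most-significant first: 0xAA0369E1.
Top bit is set, so as a signed 32-bit value this is 0xAA0369E1 − 2^32 = -1442616863.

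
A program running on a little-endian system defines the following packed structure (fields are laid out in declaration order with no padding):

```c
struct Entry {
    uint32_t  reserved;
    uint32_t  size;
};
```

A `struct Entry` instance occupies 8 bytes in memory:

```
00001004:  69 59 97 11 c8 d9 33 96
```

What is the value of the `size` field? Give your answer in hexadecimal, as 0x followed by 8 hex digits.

`size` follows `reserved` (4 bytes), so it starts at byte offset 4 and occupies 4 bytes.
Bytes at offsets 4..7: C8 D9 33 96.
Little-endian stores the least-significant byte at the lowest address.
Reassemble most-significant byte first: 96 33 D9 C8 → 0x9633D9C8.

0x9633D9C8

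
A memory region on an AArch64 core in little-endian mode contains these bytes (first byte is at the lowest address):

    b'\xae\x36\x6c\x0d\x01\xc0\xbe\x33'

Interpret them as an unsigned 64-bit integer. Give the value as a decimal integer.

Little-endian stores the least-significant byte at the lowest address.
Reassemble most-significant byte first: 33 BE C0 01 0D 6C 36 AE → 0x33BEC0010D6C36AE.
0x33BEC0010D6C36AE = 3728628652262045358.

3728628652262045358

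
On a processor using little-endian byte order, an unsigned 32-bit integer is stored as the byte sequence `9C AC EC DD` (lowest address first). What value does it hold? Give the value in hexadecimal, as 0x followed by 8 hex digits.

Little-endian: lowest address holds the least-significant byte.
Reassemble most-significant byte first: DD EC AC 9C → 0xDDECAC9C.

0xDDECAC9C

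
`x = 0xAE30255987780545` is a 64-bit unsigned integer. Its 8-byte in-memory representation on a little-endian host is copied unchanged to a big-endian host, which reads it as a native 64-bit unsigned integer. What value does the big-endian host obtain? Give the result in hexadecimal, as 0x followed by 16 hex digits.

Stored little-endian, the bytes at ascending addresses are 45 05 78 87 59 25 30 AE.
Read back as big-endian, the last byte is least significant, giving 0x45057887592530AE.

0x45057887592530AE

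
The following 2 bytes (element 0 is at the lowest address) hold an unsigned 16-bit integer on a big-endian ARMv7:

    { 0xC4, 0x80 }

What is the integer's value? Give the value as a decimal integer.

50304

Big-endian: lowest address holds the most-significant byte.
The bytes are already most-significant first: 0xC480.
0xC480 = 50304.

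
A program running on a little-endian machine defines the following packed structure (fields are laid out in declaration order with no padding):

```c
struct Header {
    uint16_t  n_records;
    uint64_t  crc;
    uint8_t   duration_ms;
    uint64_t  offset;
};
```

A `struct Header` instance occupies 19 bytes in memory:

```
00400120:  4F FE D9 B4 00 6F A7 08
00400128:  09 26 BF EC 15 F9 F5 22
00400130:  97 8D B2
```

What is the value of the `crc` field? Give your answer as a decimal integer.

`crc` follows `n_records` (2 bytes), so it starts at byte offset 2 and occupies 8 bytes.
Bytes at offsets 2..9: D9 B4 00 6F A7 08 09 26.
In little-endian order the low byte comes first in memory.
Reassemble most-significant byte first: 26 09 08 A7 6F 00 B4 D9 → 0x260908A76F00B4D9.
0x260908A76F00B4D9 = 2740731363446535385.

2740731363446535385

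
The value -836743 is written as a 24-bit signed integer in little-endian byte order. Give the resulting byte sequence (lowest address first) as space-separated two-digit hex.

Two's complement of -836743 in 24 bits: 836743 = 0x0CC487; invert → 0xF33B78; add 1 → 0xF33B79.
Split into bytes (most-significant first): F3 3B 79.
Little-endian: lowest address holds the least-significant byte.
So at ascending addresses the bytes are 79 3B F3.

79 3B F3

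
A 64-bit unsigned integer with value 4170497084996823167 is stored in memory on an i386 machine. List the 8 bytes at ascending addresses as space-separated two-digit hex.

7F A8 09 A8 00 95 E0 39

4170497084996823167 in hexadecimal, padded to 64 bits, is 0x39E09500A809A87F.
Split into bytes (most-significant first): 39 E0 95 00 A8 09 A8 7F.
Little-endian: lowest address holds the least-significant byte.
So at ascending addresses the bytes are 7F A8 09 A8 00 95 E0 39.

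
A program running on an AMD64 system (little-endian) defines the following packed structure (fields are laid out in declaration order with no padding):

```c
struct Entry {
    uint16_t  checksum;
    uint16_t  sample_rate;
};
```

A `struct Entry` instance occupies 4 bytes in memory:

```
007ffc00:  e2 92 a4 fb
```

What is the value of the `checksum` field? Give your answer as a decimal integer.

`checksum` is the first field, at byte offset 0, occupying 2 bytes.
Bytes at offsets 0..1: E2 92.
Little-endian: lowest address holds the least-significant byte.
Reassemble most-significant byte first: 92 E2 → 0x92E2.
0x92E2 = 37602.

37602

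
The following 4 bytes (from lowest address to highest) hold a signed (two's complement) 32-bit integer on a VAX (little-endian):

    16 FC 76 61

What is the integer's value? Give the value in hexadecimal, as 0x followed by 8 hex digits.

In little-endian order the low byte comes first in memory.
Reassemble most-significant byte first: 61 76 FC 16 → 0x6176FC16.

0x6176FC16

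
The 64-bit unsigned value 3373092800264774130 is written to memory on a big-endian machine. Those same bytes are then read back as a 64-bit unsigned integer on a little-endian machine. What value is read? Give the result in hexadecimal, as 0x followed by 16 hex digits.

3373092800264774130 in 64-bit hexadecimal is 0x2ECFA207CA35A1F2.
Stored big-endian, the bytes at ascending addresses are 2E CF A2 07 CA 35 A1 F2.
Read back as little-endian, the first byte is least significant, giving 0xF2A135CA07A2CF2E.

0xF2A135CA07A2CF2E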